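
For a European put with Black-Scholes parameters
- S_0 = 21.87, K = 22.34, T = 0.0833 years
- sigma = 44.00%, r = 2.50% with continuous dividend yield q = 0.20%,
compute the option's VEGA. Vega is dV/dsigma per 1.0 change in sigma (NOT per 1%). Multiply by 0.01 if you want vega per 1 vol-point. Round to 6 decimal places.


Answer: Vega = 2.507810

Derivation:
d1 = -0.0888532330; d2 = -0.2158448862
phi(d1) = 0.3973705804; exp(-qT) = 0.9998334139; exp(-rT) = 0.9979196669
Vega = S * exp(-qT) * phi(d1) * sqrt(T) = 21.8700 * 0.9998334139 * 0.3973705804 * 0.2886173938 = 2.507810


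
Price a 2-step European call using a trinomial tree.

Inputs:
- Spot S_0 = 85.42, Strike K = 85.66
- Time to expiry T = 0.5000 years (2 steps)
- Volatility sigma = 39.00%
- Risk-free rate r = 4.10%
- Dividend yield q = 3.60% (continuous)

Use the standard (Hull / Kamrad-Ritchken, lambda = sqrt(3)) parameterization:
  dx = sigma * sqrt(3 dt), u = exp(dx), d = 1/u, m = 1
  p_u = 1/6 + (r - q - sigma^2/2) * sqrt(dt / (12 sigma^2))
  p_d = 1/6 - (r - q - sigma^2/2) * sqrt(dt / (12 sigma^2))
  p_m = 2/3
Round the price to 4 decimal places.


Answer: Price = V(0,0) = 7.8359

Derivation:
dt = T/N = 0.250000; dx = sigma*sqrt(3*dt) = 0.337750
u = exp(dx) = 1.401790; d = 1/u = 0.713374
p_u = 0.140371, p_m = 0.666667, p_d = 0.192962
Discount per step: exp(-r*dt) = 0.989802
Stock lattice S(k, j) with j the centered position index:
  k=0: S(0,+0) = 85.4200
  k=1: S(1,-1) = 60.9364; S(1,+0) = 85.4200; S(1,+1) = 119.7409
  k=2: S(2,-2) = 43.4704; S(2,-1) = 60.9364; S(2,+0) = 85.4200; S(2,+1) = 119.7409; S(2,+2) = 167.8516
Terminal payoffs V(N, j) = max(S_T - K, 0):
  V(2,-2) = 0.000000; V(2,-1) = 0.000000; V(2,+0) = 0.000000; V(2,+1) = 34.080892; V(2,+2) = 82.191571
Backward induction: V(k, j) = exp(-r*dt) * [p_u * V(k+1, j+1) + p_m * V(k+1, j) + p_d * V(k+1, j-1)]
  V(1,-1) = exp(-r*dt) * [p_u*0.000000 + p_m*0.000000 + p_d*0.000000] = 0.000000
  V(1,+0) = exp(-r*dt) * [p_u*34.080892 + p_m*0.000000 + p_d*0.000000] = 4.735195
  V(1,+1) = exp(-r*dt) * [p_u*82.191571 + p_m*34.080892 + p_d*0.000000] = 33.908584
  V(0,+0) = exp(-r*dt) * [p_u*33.908584 + p_m*4.735195 + p_d*0.000000] = 7.835858


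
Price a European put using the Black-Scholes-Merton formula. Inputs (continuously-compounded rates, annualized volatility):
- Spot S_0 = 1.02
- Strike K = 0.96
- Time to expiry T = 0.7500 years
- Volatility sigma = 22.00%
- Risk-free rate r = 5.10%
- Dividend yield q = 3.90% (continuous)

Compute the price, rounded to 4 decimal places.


d1 = (ln(S/K) + (r - q + 0.5*sigma^2) * T) / (sigma * sqrt(T)) = 0.46069729
d2 = d1 - sigma * sqrt(T) = 0.27017170
exp(-rT) = 0.96247229; exp(-qT) = 0.97117364
P = K * exp(-rT) * N(-d2) - S_0 * exp(-qT) * N(-d1)
N(-d1) = 0.32250790; N(-d2) = 0.39351408
P = 0.9600 * 0.96247229 * 0.39351408 - 1.0200 * 0.97117364 * 0.32250790 = 0.0441

Answer: Price = 0.0441


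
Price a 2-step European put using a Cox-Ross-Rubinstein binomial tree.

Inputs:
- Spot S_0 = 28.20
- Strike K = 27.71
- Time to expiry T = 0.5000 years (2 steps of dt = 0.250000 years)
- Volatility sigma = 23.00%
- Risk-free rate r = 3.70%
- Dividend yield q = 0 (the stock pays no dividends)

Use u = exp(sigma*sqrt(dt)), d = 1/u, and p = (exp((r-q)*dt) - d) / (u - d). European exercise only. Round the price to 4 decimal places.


Answer: Price = V(0,0) = 1.2420

Derivation:
dt = T/N = 0.250000
u = exp(sigma*sqrt(dt)) = 1.121873; d = 1/u = 0.891366
p = (exp((r-q)*dt) - d) / (u - d) = 0.511597
Discount per step: exp(-r*dt) = 0.990793
Stock lattice S(k, i) with i counting down-moves:
  k=0: S(0,0) = 28.2000
  k=1: S(1,0) = 31.6368; S(1,1) = 25.1365
  k=2: S(2,0) = 35.4925; S(2,1) = 28.2000; S(2,2) = 22.4058
Terminal payoffs V(N, i) = max(K - S_T, 0):
  V(2,0) = 0.000000; V(2,1) = 0.000000; V(2,2) = 5.304152
Backward induction: V(k, i) = exp(-r*dt) * [p * V(k+1, i) + (1-p) * V(k+1, i+1)].
  V(1,0) = exp(-r*dt) * [p*0.000000 + (1-p)*0.000000] = 0.000000
  V(1,1) = exp(-r*dt) * [p*0.000000 + (1-p)*5.304152] = 2.566713
  V(0,0) = exp(-r*dt) * [p*0.000000 + (1-p)*2.566713] = 1.242049


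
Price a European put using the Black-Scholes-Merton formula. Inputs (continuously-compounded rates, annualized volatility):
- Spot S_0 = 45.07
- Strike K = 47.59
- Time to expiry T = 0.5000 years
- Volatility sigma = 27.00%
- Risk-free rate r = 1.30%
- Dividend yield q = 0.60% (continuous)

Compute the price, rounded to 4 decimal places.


Answer: Price = 4.8034

Derivation:
d1 = (ln(S/K) + (r - q + 0.5*sigma^2) * T) / (sigma * sqrt(T)) = -0.17117651
d2 = d1 - sigma * sqrt(T) = -0.36209534
exp(-rT) = 0.99352108; exp(-qT) = 0.99700450
P = K * exp(-rT) * N(-d2) - S_0 * exp(-qT) * N(-d1)
N(-d1) = 0.56795751; N(-d2) = 0.64135961
P = 47.5900 * 0.99352108 * 0.64135961 - 45.0700 * 0.99700450 * 0.56795751 = 4.8034


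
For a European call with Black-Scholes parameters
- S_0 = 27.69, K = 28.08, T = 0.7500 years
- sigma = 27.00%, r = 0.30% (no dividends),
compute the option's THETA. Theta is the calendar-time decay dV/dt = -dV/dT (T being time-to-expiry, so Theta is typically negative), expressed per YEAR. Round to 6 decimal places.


Answer: Theta = -1.754631

Derivation:
d1 = 0.0667214113; d2 = -0.1671054478
phi(d1) = 0.3980552730; exp(-qT) = 1.0000000000; exp(-rT) = 0.9977525294
Theta = -S*exp(-qT)*phi(d1)*sigma/(2*sqrt(T)) - r*K*exp(-rT)*N(d2) + q*S*exp(-qT)*N(d1)
N(d1) = 0.5265982557; N(d2) = 0.4336435398; sqrt(T) = 0.8660254038
Term 1 = -27.6900 * 1.0000000000 * 0.3980552730 * 0.2700 / (2 * 0.8660254038) = -1.7181832222
Term 2 = -0.0030 * 28.0800 * 0.9977525294 * 0.4336435398 = -0.0364480314
Term 3 = 0 (no dividend yield, q = 0)
Theta = -1.7181832222 + (-0.0364480314) + (0.0000000000) = -1.754631


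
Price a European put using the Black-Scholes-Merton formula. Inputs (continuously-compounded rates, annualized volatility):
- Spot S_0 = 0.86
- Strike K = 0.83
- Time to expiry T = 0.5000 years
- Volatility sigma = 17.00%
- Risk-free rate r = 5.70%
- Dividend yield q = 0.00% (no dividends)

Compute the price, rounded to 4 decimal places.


d1 = (ln(S/K) + (r - q + 0.5*sigma^2) * T) / (sigma * sqrt(T)) = 0.59256953
d2 = d1 - sigma * sqrt(T) = 0.47236138
exp(-rT) = 0.97190229; exp(-qT) = 1.00000000
P = K * exp(-rT) * N(-d2) - S_0 * exp(-qT) * N(-d1)
N(-d1) = 0.27673464; N(-d2) = 0.31833443
P = 0.8300 * 0.97190229 * 0.31833443 - 0.8600 * 1.00000000 * 0.27673464 = 0.0188

Answer: Price = 0.0188


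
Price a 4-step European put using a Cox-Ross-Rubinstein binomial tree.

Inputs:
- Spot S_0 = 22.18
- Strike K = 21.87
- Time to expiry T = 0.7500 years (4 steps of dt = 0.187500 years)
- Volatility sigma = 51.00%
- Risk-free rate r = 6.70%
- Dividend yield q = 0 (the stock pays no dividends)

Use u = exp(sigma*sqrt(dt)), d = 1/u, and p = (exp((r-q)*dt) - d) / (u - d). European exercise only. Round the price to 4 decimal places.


Answer: Price = V(0,0) = 2.9297

Derivation:
dt = T/N = 0.187500
u = exp(sigma*sqrt(dt)) = 1.247119; d = 1/u = 0.801848
p = (exp((r-q)*dt) - d) / (u - d) = 0.473405
Discount per step: exp(-r*dt) = 0.987516
Stock lattice S(k, i) with i counting down-moves:
  k=0: S(0,0) = 22.1800
  k=1: S(1,0) = 27.6611; S(1,1) = 17.7850
  k=2: S(2,0) = 34.4967; S(2,1) = 22.1800; S(2,2) = 14.2609
  k=3: S(3,0) = 43.0215; S(3,1) = 27.6611; S(3,2) = 17.7850; S(3,3) = 11.4350
  k=4: S(4,0) = 53.6530; S(4,1) = 34.4967; S(4,2) = 22.1800; S(4,3) = 14.2609; S(4,4) = 9.1692
Terminal payoffs V(N, i) = max(K - S_T, 0):
  V(4,0) = 0.000000; V(4,1) = 0.000000; V(4,2) = 0.000000; V(4,3) = 7.609150; V(4,4) = 12.700846
Backward induction: V(k, i) = exp(-r*dt) * [p * V(k+1, i) + (1-p) * V(k+1, i+1)].
  V(3,0) = exp(-r*dt) * [p*0.000000 + (1-p)*0.000000] = 0.000000
  V(3,1) = exp(-r*dt) * [p*0.000000 + (1-p)*0.000000] = 0.000000
  V(3,2) = exp(-r*dt) * [p*0.000000 + (1-p)*7.609150] = 3.956916
  V(3,3) = exp(-r*dt) * [p*7.609150 + (1-p)*12.700846] = 10.161946
  V(2,0) = exp(-r*dt) * [p*0.000000 + (1-p)*0.000000] = 0.000000
  V(2,1) = exp(-r*dt) * [p*0.000000 + (1-p)*3.956916] = 2.057679
  V(2,2) = exp(-r*dt) * [p*3.956916 + (1-p)*10.161946] = 7.134263
  V(1,0) = exp(-r*dt) * [p*0.000000 + (1-p)*2.057679] = 1.070036
  V(1,1) = exp(-r*dt) * [p*2.057679 + (1-p)*7.134263] = 4.671920
  V(0,0) = exp(-r*dt) * [p*1.070036 + (1-p)*4.671920] = 2.929732


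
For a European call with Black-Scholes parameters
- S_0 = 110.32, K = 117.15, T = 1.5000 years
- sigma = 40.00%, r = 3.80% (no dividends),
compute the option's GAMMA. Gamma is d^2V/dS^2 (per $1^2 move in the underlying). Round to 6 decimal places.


Answer: Gamma = 0.007174

Derivation:
d1 = 0.2386825029; d2 = -0.2512154456
phi(d1) = 0.3877388621; exp(-qT) = 1.0000000000; exp(-rT) = 0.9445940694
Gamma = exp(-qT) * phi(d1) / (S * sigma * sqrt(T)) = 1.0000000000 * 0.3877388621 / (110.3200 * 0.4000 * 1.2247448714) = 0.007174


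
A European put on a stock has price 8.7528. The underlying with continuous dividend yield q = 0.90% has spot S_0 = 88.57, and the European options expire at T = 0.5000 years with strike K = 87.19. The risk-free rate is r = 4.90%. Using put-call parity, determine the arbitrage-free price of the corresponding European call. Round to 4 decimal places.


Answer: Call price = 11.8453

Derivation:
Put-call parity: C - P = S_0 * exp(-qT) - K * exp(-rT).
S_0 * exp(-qT) = 88.5700 * 0.99551011 = 88.17233043
K * exp(-rT) = 87.1900 * 0.97579769 = 85.07980050
C = P + S*exp(-qT) - K*exp(-rT)
C = 8.7528 + 88.17233043 - 85.07980050 = 11.8453


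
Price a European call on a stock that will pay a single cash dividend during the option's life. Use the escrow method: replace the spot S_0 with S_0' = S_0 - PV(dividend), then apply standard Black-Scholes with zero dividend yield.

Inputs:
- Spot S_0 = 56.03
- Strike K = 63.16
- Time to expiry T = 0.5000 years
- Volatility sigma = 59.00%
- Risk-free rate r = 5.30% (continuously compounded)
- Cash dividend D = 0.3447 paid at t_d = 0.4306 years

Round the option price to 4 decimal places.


Answer: Price = 7.0443

Derivation:
PV(D) = D * exp(-r * t_d) = 0.3447 * 0.97743665 = 0.33692241
S_0' = S_0 - PV(D) = 56.0300 - 0.33692241 = 55.69307759
d1 = (ln(S_0'/K) + (r + sigma^2/2)*T) / (sigma*sqrt(T)) = -0.02945958
d2 = d1 - sigma*sqrt(T) = -0.44665258
exp(-rT) = 0.97384804
N(d1) = 0.48824903; N(d2) = 0.32756296
C = S_0' * N(d1) - K * exp(-rT) * N(d2) = 55.69307759 * 0.48824903 - 63.1600 * 0.97384804 * 0.32756296 = 7.0443


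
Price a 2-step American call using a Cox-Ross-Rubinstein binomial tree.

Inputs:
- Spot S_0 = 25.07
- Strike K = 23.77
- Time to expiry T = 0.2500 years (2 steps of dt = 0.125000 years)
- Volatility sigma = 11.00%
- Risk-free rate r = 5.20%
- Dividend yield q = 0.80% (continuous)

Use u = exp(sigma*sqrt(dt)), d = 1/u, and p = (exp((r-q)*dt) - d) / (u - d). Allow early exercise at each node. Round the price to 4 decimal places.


dt = T/N = 0.125000
u = exp(sigma*sqrt(dt)) = 1.039657; d = 1/u = 0.961856
p = (exp((r-q)*dt) - d) / (u - d) = 0.561166
Discount per step: exp(-r*dt) = 0.993521
Stock lattice S(k, i) with i counting down-moves:
  k=0: S(0,0) = 25.0700
  k=1: S(1,0) = 26.0642; S(1,1) = 24.1137
  k=2: S(2,0) = 27.0978; S(2,1) = 25.0700; S(2,2) = 23.1939
Terminal payoffs V(N, i) = max(S_T - K, 0):
  V(2,0) = 3.327830; V(2,1) = 1.300000; V(2,2) = 0.000000
Backward induction: V(k, i) = exp(-r*dt) * [p * V(k+1, i) + (1-p) * V(k+1, i+1)]; then take max(V_cont, immediate exercise) for American.
  V(1,0) = exp(-r*dt) * [p*3.327830 + (1-p)*1.300000] = 2.422154; exercise = 2.294202; V(1,0) = max -> 2.422154
  V(1,1) = exp(-r*dt) * [p*1.300000 + (1-p)*0.000000] = 0.724789; exercise = 0.343722; V(1,1) = max -> 0.724789
  V(0,0) = exp(-r*dt) * [p*2.422154 + (1-p)*0.724789] = 1.666426; exercise = 1.300000; V(0,0) = max -> 1.666426

Answer: Price = V(0,0) = 1.6664


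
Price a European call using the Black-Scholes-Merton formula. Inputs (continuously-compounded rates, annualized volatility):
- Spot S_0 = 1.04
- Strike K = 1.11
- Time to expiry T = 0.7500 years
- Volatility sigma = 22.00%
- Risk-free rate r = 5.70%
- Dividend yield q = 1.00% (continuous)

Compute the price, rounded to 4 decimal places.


Answer: Price = 0.0648

Derivation:
d1 = (ln(S/K) + (r - q + 0.5*sigma^2) * T) / (sigma * sqrt(T)) = -0.06161536
d2 = d1 - sigma * sqrt(T) = -0.25214095
exp(-rT) = 0.95815090; exp(-qT) = 0.99252805
C = S_0 * exp(-qT) * N(d1) - K * exp(-rT) * N(d2)
N(d1) = 0.47543457; N(d2) = 0.40046606
C = 1.0400 * 0.99252805 * 0.47543457 - 1.1100 * 0.95815090 * 0.40046606 = 0.0648


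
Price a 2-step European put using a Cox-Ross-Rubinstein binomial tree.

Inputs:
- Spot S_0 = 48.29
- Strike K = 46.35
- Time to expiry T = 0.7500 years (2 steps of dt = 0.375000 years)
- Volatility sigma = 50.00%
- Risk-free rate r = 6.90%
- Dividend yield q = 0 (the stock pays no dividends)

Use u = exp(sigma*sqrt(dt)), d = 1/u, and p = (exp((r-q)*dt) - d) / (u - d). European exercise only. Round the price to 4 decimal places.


Answer: Price = V(0,0) = 5.4587

Derivation:
dt = T/N = 0.375000
u = exp(sigma*sqrt(dt)) = 1.358235; d = 1/u = 0.736250
p = (exp((r-q)*dt) - d) / (u - d) = 0.466189
Discount per step: exp(-r*dt) = 0.974457
Stock lattice S(k, i) with i counting down-moves:
  k=0: S(0,0) = 48.2900
  k=1: S(1,0) = 65.5892; S(1,1) = 35.5535
  k=2: S(2,0) = 89.0855; S(2,1) = 48.2900; S(2,2) = 26.1762
Terminal payoffs V(N, i) = max(K - S_T, 0):
  V(2,0) = 0.000000; V(2,1) = 0.000000; V(2,2) = 20.173762
Backward induction: V(k, i) = exp(-r*dt) * [p * V(k+1, i) + (1-p) * V(k+1, i+1)].
  V(1,0) = exp(-r*dt) * [p*0.000000 + (1-p)*0.000000] = 0.000000
  V(1,1) = exp(-r*dt) * [p*0.000000 + (1-p)*20.173762] = 10.493894
  V(0,0) = exp(-r*dt) * [p*0.000000 + (1-p)*10.493894] = 5.458666


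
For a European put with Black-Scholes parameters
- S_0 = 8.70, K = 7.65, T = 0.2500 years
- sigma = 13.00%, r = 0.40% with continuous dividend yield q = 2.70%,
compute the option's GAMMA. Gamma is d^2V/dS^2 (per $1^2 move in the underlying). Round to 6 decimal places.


Answer: Gamma = 0.110343

Derivation:
d1 = 1.9227673511; d2 = 1.8577673511
phi(d1) = 0.0628216402; exp(-qT) = 0.9932727301; exp(-rT) = 0.9990004998
Gamma = exp(-qT) * phi(d1) / (S * sigma * sqrt(T)) = 0.9932727301 * 0.0628216402 / (8.7000 * 0.1300 * 0.5000000000) = 0.110343


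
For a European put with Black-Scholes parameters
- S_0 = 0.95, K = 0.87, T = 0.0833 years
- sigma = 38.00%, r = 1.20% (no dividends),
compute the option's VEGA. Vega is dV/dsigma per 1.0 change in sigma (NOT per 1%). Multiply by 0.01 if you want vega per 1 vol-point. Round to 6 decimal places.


Answer: Vega = 0.075178

Derivation:
d1 = 0.8660403101; d2 = 0.7563657005
phi(d1) = 0.2741852126; exp(-qT) = 1.0000000000; exp(-rT) = 0.9990008994
Vega = S * exp(-qT) * phi(d1) * sqrt(T) = 0.9500 * 1.0000000000 * 0.2741852126 * 0.2886173938 = 0.075178


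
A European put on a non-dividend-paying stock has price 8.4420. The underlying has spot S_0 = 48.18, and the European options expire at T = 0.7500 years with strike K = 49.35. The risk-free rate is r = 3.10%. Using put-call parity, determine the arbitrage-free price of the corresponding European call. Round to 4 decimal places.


Answer: Call price = 8.4062

Derivation:
Put-call parity: C - P = S_0 * exp(-qT) - K * exp(-rT).
S_0 * exp(-qT) = 48.1800 * 1.00000000 = 48.18000000
K * exp(-rT) = 49.3500 * 0.97701820 = 48.21584811
C = P + S*exp(-qT) - K*exp(-rT)
C = 8.4420 + 48.18000000 - 48.21584811 = 8.4062


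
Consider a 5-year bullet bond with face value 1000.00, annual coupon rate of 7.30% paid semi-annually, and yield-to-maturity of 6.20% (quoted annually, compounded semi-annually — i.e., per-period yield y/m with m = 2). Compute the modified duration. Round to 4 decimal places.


Answer: Modified duration = 4.1677

Derivation:
Coupon per period c = face * coupon_rate / m = 36.500000
Periods per year m = 2; per-period yield y/m = 0.031000
Number of cashflows N = 10
Cashflows (t years, CF_t, discount factor 1/(1+y/m)^(m*t), PV):
  t = 0.5000: CF_t = 36.500000, DF = 0.969932, PV = 35.402522
  t = 1.0000: CF_t = 36.500000, DF = 0.940768, PV = 34.338043
  t = 1.5000: CF_t = 36.500000, DF = 0.912481, PV = 33.305570
  t = 2.0000: CF_t = 36.500000, DF = 0.885045, PV = 32.304141
  t = 2.5000: CF_t = 36.500000, DF = 0.858434, PV = 31.332824
  t = 3.0000: CF_t = 36.500000, DF = 0.832622, PV = 30.390712
  t = 3.5000: CF_t = 36.500000, DF = 0.807587, PV = 29.476927
  t = 4.0000: CF_t = 36.500000, DF = 0.783305, PV = 28.590618
  t = 4.5000: CF_t = 36.500000, DF = 0.759752, PV = 27.730958
  t = 5.0000: CF_t = 1036.500000, DF = 0.736908, PV = 763.805275
Price P = sum_t PV_t = 1046.677590
First compute Macaulay numerator sum_t t * PV_t:
  t * PV_t at t = 0.5000: 17.701261
  t * PV_t at t = 1.0000: 34.338043
  t * PV_t at t = 1.5000: 49.958355
  t * PV_t at t = 2.0000: 64.608283
  t * PV_t at t = 2.5000: 78.332060
  t * PV_t at t = 3.0000: 91.172136
  t * PV_t at t = 3.5000: 103.169245
  t * PV_t at t = 4.0000: 114.362472
  t * PV_t at t = 4.5000: 124.789312
  t * PV_t at t = 5.0000: 3819.026377
Macaulay duration D = 4497.457542 / 1046.677590 = 4.296889
Modified duration = D / (1 + y/m) = 4.296889 / (1 + 0.031000) = 4.167691


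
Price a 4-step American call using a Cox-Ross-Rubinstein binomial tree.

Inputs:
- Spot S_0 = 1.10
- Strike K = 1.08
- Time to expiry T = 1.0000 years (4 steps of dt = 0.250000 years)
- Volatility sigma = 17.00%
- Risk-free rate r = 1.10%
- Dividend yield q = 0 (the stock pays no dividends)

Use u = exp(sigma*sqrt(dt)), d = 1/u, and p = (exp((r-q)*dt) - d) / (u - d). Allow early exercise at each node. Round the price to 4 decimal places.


dt = T/N = 0.250000
u = exp(sigma*sqrt(dt)) = 1.088717; d = 1/u = 0.918512
p = (exp((r-q)*dt) - d) / (u - d) = 0.494942
Discount per step: exp(-r*dt) = 0.997254
Stock lattice S(k, i) with i counting down-moves:
  k=0: S(0,0) = 1.1000
  k=1: S(1,0) = 1.1976; S(1,1) = 1.0104
  k=2: S(2,0) = 1.3038; S(2,1) = 1.1000; S(2,2) = 0.9280
  k=3: S(3,0) = 1.4195; S(3,1) = 1.1976; S(3,2) = 1.0104; S(3,3) = 0.8524
  k=4: S(4,0) = 1.5454; S(4,1) = 1.3038; S(4,2) = 1.1000; S(4,3) = 0.9280; S(4,4) = 0.7829
Terminal payoffs V(N, i) = max(S_T - K, 0):
  V(4,0) = 0.465442; V(4,1) = 0.223835; V(4,2) = 0.020000; V(4,3) = 0.000000; V(4,4) = 0.000000
Backward induction: V(k, i) = exp(-r*dt) * [p * V(k+1, i) + (1-p) * V(k+1, i+1)]; then take max(V_cont, immediate exercise) for American.
  V(3,0) = exp(-r*dt) * [p*0.465442 + (1-p)*0.223835] = 0.342474; exercise = 0.339508; V(3,0) = max -> 0.342474
  V(3,1) = exp(-r*dt) * [p*0.223835 + (1-p)*0.020000] = 0.120555; exercise = 0.117589; V(3,1) = max -> 0.120555
  V(3,2) = exp(-r*dt) * [p*0.020000 + (1-p)*0.000000] = 0.009872; exercise = 0.000000; V(3,2) = max -> 0.009872
  V(3,3) = exp(-r*dt) * [p*0.000000 + (1-p)*0.000000] = 0.000000; exercise = 0.000000; V(3,3) = max -> 0.000000
  V(2,0) = exp(-r*dt) * [p*0.342474 + (1-p)*0.120555] = 0.229759; exercise = 0.223835; V(2,0) = max -> 0.229759
  V(2,1) = exp(-r*dt) * [p*0.120555 + (1-p)*0.009872] = 0.064476; exercise = 0.020000; V(2,1) = max -> 0.064476
  V(2,2) = exp(-r*dt) * [p*0.009872 + (1-p)*0.000000] = 0.004872; exercise = 0.000000; V(2,2) = max -> 0.004872
  V(1,0) = exp(-r*dt) * [p*0.229759 + (1-p)*0.064476] = 0.145880; exercise = 0.117589; V(1,0) = max -> 0.145880
  V(1,1) = exp(-r*dt) * [p*0.064476 + (1-p)*0.004872] = 0.034278; exercise = 0.000000; V(1,1) = max -> 0.034278
  V(0,0) = exp(-r*dt) * [p*0.145880 + (1-p)*0.034278] = 0.089269; exercise = 0.020000; V(0,0) = max -> 0.089269

Answer: Price = V(0,0) = 0.0893


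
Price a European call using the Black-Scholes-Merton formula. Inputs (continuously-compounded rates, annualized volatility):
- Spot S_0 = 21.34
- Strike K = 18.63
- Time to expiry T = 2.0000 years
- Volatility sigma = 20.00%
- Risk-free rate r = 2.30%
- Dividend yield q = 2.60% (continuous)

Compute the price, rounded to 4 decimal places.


Answer: Price = 3.5924

Derivation:
d1 = (ln(S/K) + (r - q + 0.5*sigma^2) * T) / (sigma * sqrt(T)) = 0.60036923
d2 = d1 - sigma * sqrt(T) = 0.31752652
exp(-rT) = 0.95504196; exp(-qT) = 0.94932887
C = S_0 * exp(-qT) * N(d1) - K * exp(-rT) * N(d2)
N(d1) = 0.72586990; N(d2) = 0.62457794
C = 21.3400 * 0.94932887 * 0.72586990 - 18.6300 * 0.95504196 * 0.62457794 = 3.5924


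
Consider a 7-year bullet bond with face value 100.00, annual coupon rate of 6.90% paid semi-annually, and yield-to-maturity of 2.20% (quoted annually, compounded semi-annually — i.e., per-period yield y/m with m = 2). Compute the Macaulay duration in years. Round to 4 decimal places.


Answer: Macaulay duration = 5.8591 years

Derivation:
Coupon per period c = face * coupon_rate / m = 3.450000
Periods per year m = 2; per-period yield y/m = 0.011000
Number of cashflows N = 14
Cashflows (t years, CF_t, discount factor 1/(1+y/m)^(m*t), PV):
  t = 0.5000: CF_t = 3.450000, DF = 0.989120, PV = 3.412463
  t = 1.0000: CF_t = 3.450000, DF = 0.978358, PV = 3.375334
  t = 1.5000: CF_t = 3.450000, DF = 0.967713, PV = 3.338610
  t = 2.0000: CF_t = 3.450000, DF = 0.957184, PV = 3.302284
  t = 2.5000: CF_t = 3.450000, DF = 0.946769, PV = 3.266354
  t = 3.0000: CF_t = 3.450000, DF = 0.936468, PV = 3.230816
  t = 3.5000: CF_t = 3.450000, DF = 0.926279, PV = 3.195663
  t = 4.0000: CF_t = 3.450000, DF = 0.916201, PV = 3.160893
  t = 4.5000: CF_t = 3.450000, DF = 0.906232, PV = 3.126502
  t = 5.0000: CF_t = 3.450000, DF = 0.896372, PV = 3.092485
  t = 5.5000: CF_t = 3.450000, DF = 0.886620, PV = 3.058837
  t = 6.0000: CF_t = 3.450000, DF = 0.876973, PV = 3.025556
  t = 6.5000: CF_t = 3.450000, DF = 0.867431, PV = 2.992637
  t = 7.0000: CF_t = 103.450000, DF = 0.857993, PV = 88.759392
Price P = sum_t PV_t = 130.337827
Macaulay numerator sum_t t * PV_t:
  t * PV_t at t = 0.5000: 1.706231
  t * PV_t at t = 1.0000: 3.375334
  t * PV_t at t = 1.5000: 5.007914
  t * PV_t at t = 2.0000: 6.604569
  t * PV_t at t = 2.5000: 8.165886
  t * PV_t at t = 3.0000: 9.692447
  t * PV_t at t = 3.5000: 11.184821
  t * PV_t at t = 4.0000: 12.643574
  t * PV_t at t = 4.5000: 14.069258
  t * PV_t at t = 5.0000: 15.462423
  t * PV_t at t = 5.5000: 16.823605
  t * PV_t at t = 6.0000: 18.153337
  t * PV_t at t = 6.5000: 19.452142
  t * PV_t at t = 7.0000: 621.315741
Macaulay duration D = (sum_t t * PV_t) / P = 763.657284 / 130.337827 = 5.859061


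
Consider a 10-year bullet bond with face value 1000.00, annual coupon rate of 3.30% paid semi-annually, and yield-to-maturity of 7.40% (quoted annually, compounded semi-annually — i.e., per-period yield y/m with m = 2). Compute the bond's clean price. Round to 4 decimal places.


Answer: Price = 713.8486

Derivation:
Coupon per period c = face * coupon_rate / m = 16.500000
Periods per year m = 2; per-period yield y/m = 0.037000
Number of cashflows N = 20
Cashflows (t years, CF_t, discount factor 1/(1+y/m)^(m*t), PV):
  t = 0.5000: CF_t = 16.500000, DF = 0.964320, PV = 15.911283
  t = 1.0000: CF_t = 16.500000, DF = 0.929913, PV = 15.343570
  t = 1.5000: CF_t = 16.500000, DF = 0.896734, PV = 14.796114
  t = 2.0000: CF_t = 16.500000, DF = 0.864739, PV = 14.268191
  t = 2.5000: CF_t = 16.500000, DF = 0.833885, PV = 13.759104
  t = 3.0000: CF_t = 16.500000, DF = 0.804132, PV = 13.268182
  t = 3.5000: CF_t = 16.500000, DF = 0.775441, PV = 12.794775
  t = 4.0000: CF_t = 16.500000, DF = 0.747773, PV = 12.338259
  t = 4.5000: CF_t = 16.500000, DF = 0.721093, PV = 11.898032
  t = 5.0000: CF_t = 16.500000, DF = 0.695364, PV = 11.473512
  t = 5.5000: CF_t = 16.500000, DF = 0.670554, PV = 11.064139
  t = 6.0000: CF_t = 16.500000, DF = 0.646629, PV = 10.669372
  t = 6.5000: CF_t = 16.500000, DF = 0.623557, PV = 10.288691
  t = 7.0000: CF_t = 16.500000, DF = 0.601309, PV = 9.921592
  t = 7.5000: CF_t = 16.500000, DF = 0.579854, PV = 9.567591
  t = 8.0000: CF_t = 16.500000, DF = 0.559165, PV = 9.226221
  t = 8.5000: CF_t = 16.500000, DF = 0.539214, PV = 8.897031
  t = 9.0000: CF_t = 16.500000, DF = 0.519975, PV = 8.579586
  t = 9.5000: CF_t = 16.500000, DF = 0.501422, PV = 8.273468
  t = 10.0000: CF_t = 1016.500000, DF = 0.483532, PV = 491.509883
Price P = sum_t PV_t = 713.848596


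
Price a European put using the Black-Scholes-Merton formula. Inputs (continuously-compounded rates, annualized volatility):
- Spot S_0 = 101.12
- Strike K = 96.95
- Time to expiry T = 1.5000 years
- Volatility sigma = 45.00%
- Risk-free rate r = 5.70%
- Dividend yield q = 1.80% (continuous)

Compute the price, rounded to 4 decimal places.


Answer: Price = 15.9663

Derivation:
d1 = (ln(S/K) + (r - q + 0.5*sigma^2) * T) / (sigma * sqrt(T)) = 0.45812271
d2 = d1 - sigma * sqrt(T) = -0.09301248
exp(-rT) = 0.91805314; exp(-qT) = 0.97336124
P = K * exp(-rT) * N(-d2) - S_0 * exp(-qT) * N(-d1)
N(-d1) = 0.32343214; N(-d2) = 0.53705318
P = 96.9500 * 0.91805314 * 0.53705318 - 101.1200 * 0.97336124 * 0.32343214 = 15.9663


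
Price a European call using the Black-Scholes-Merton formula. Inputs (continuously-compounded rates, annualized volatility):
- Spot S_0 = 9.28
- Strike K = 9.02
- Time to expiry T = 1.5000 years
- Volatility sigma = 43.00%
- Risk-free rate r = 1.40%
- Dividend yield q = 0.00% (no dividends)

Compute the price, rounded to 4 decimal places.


Answer: Price = 2.1128

Derivation:
d1 = (ln(S/K) + (r - q + 0.5*sigma^2) * T) / (sigma * sqrt(T)) = 0.35715500
d2 = d1 - sigma * sqrt(T) = -0.16948530
exp(-rT) = 0.97921896; exp(-qT) = 1.00000000
C = S_0 * exp(-qT) * N(d1) - K * exp(-rT) * N(d2)
N(d1) = 0.63951211; N(d2) = 0.43270747
C = 9.2800 * 1.00000000 * 0.63951211 - 9.0200 * 0.97921896 * 0.43270747 = 2.1128


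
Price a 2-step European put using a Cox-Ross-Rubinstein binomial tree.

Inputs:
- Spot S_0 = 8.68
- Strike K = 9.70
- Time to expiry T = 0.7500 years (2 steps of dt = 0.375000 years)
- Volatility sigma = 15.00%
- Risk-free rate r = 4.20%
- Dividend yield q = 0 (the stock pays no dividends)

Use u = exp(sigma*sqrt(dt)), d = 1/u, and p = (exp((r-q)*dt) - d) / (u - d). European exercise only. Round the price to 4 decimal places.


Answer: Price = V(0,0) = 0.9438

Derivation:
dt = T/N = 0.375000
u = exp(sigma*sqrt(dt)) = 1.096207; d = 1/u = 0.912237
p = (exp((r-q)*dt) - d) / (u - d) = 0.563342
Discount per step: exp(-r*dt) = 0.984373
Stock lattice S(k, i) with i counting down-moves:
  k=0: S(0,0) = 8.6800
  k=1: S(1,0) = 9.5151; S(1,1) = 7.9182
  k=2: S(2,0) = 10.4305; S(2,1) = 8.6800; S(2,2) = 7.2233
Terminal payoffs V(N, i) = max(K - S_T, 0):
  V(2,0) = 0.000000; V(2,1) = 1.020000; V(2,2) = 2.476715
Backward induction: V(k, i) = exp(-r*dt) * [p * V(k+1, i) + (1-p) * V(k+1, i+1)].
  V(1,0) = exp(-r*dt) * [p*0.000000 + (1-p)*1.020000] = 0.438432
  V(1,1) = exp(-r*dt) * [p*1.020000 + (1-p)*2.476715] = 1.630208
  V(0,0) = exp(-r*dt) * [p*0.438432 + (1-p)*1.630208] = 0.943847


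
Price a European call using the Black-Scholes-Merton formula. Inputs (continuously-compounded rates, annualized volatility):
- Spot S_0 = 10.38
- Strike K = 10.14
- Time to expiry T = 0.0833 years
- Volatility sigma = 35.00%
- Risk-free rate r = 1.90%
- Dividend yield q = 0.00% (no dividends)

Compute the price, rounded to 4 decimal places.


Answer: Price = 0.5535

Derivation:
d1 = (ln(S/K) + (r - q + 0.5*sigma^2) * T) / (sigma * sqrt(T)) = 0.29775163
d2 = d1 - sigma * sqrt(T) = 0.19673554
exp(-rT) = 0.99841855; exp(-qT) = 1.00000000
C = S_0 * exp(-qT) * N(d1) - K * exp(-rT) * N(d2)
N(d1) = 0.61705363; N(d2) = 0.57798275
C = 10.3800 * 1.00000000 * 0.61705363 - 10.1400 * 0.99841855 * 0.57798275 = 0.5535


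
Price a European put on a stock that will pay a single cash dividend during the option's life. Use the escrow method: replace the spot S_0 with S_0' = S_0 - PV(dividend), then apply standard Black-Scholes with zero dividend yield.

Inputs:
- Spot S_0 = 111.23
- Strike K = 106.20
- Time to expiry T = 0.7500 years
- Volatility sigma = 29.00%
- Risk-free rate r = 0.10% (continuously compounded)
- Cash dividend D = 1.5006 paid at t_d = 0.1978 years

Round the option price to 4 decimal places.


Answer: Price = 9.0753

Derivation:
PV(D) = D * exp(-r * t_d) = 1.5006 * 0.99980222 = 1.50030321
S_0' = S_0 - PV(D) = 111.2300 - 1.50030321 = 109.72969679
d1 = (ln(S_0'/K) + (r + sigma^2/2)*T) / (sigma*sqrt(T)) = 0.25874622
d2 = d1 - sigma*sqrt(T) = 0.00759885
exp(-rT) = 0.99925028
N(-d1) = 0.39791553; N(-d2) = 0.49696853
P = K * exp(-rT) * N(-d2) - S_0' * N(-d1) = 106.2000 * 0.99925028 * 0.49696853 - 109.72969679 * 0.39791553 = 9.0753


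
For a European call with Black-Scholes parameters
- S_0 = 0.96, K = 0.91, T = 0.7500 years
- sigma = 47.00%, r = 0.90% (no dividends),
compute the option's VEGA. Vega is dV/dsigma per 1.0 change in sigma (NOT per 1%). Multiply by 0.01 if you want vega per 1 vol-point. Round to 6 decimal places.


d1 = 0.3515109527; d2 = -0.0555209870
phi(d1) = 0.3750415316; exp(-qT) = 1.0000000000; exp(-rT) = 0.9932727301
Vega = S * exp(-qT) * phi(d1) * sqrt(T) = 0.9600 * 1.0000000000 * 0.3750415316 * 0.8660254038 = 0.311804

Answer: Vega = 0.311804


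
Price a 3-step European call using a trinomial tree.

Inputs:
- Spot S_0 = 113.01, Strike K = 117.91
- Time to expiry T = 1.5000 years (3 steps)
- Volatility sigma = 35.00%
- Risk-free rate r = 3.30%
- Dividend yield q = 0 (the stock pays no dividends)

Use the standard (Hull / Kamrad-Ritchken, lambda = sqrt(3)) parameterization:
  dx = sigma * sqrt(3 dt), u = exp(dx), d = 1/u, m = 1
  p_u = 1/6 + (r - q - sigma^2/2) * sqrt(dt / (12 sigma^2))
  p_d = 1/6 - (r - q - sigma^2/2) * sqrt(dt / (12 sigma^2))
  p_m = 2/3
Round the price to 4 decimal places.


Answer: Price = V(0,0) = 18.5602

Derivation:
dt = T/N = 0.500000; dx = sigma*sqrt(3*dt) = 0.428661
u = exp(dx) = 1.535200; d = 1/u = 0.651381
p_u = 0.150191, p_m = 0.666667, p_d = 0.183142
Discount per step: exp(-r*dt) = 0.983635
Stock lattice S(k, j) with j the centered position index:
  k=0: S(0,+0) = 113.0100
  k=1: S(1,-1) = 73.6126; S(1,+0) = 113.0100; S(1,+1) = 173.4930
  k=2: S(2,-2) = 47.9498; S(2,-1) = 73.6126; S(2,+0) = 113.0100; S(2,+1) = 173.4930; S(2,+2) = 266.3464
  k=3: S(3,-3) = 31.2336; S(3,-2) = 47.9498; S(3,-1) = 73.6126; S(3,+0) = 113.0100; S(3,+1) = 173.4930; S(3,+2) = 266.3464; S(3,+3) = 408.8950
Terminal payoffs V(N, j) = max(S_T - K, 0):
  V(3,-3) = 0.000000; V(3,-2) = 0.000000; V(3,-1) = 0.000000; V(3,+0) = 0.000000; V(3,+1) = 55.582959; V(3,+2) = 148.436401; V(3,+3) = 290.985011
Backward induction: V(k, j) = exp(-r*dt) * [p_u * V(k+1, j+1) + p_m * V(k+1, j) + p_d * V(k+1, j-1)]
  V(2,-2) = exp(-r*dt) * [p_u*0.000000 + p_m*0.000000 + p_d*0.000000] = 0.000000
  V(2,-1) = exp(-r*dt) * [p_u*0.000000 + p_m*0.000000 + p_d*0.000000] = 0.000000
  V(2,+0) = exp(-r*dt) * [p_u*55.582959 + p_m*0.000000 + p_d*0.000000] = 8.211444
  V(2,+1) = exp(-r*dt) * [p_u*148.436401 + p_m*55.582959 + p_d*0.000000] = 58.377882
  V(2,+2) = exp(-r*dt) * [p_u*290.985011 + p_m*148.436401 + p_d*55.582959] = 150.339330
  V(1,-1) = exp(-r*dt) * [p_u*8.211444 + p_m*0.000000 + p_d*0.000000] = 1.213102
  V(1,+0) = exp(-r*dt) * [p_u*58.377882 + p_m*8.211444 + p_d*0.000000] = 14.009057
  V(1,+1) = exp(-r*dt) * [p_u*150.339330 + p_m*58.377882 + p_d*8.211444] = 61.971051
  V(0,+0) = exp(-r*dt) * [p_u*61.971051 + p_m*14.009057 + p_d*1.213102] = 18.560247


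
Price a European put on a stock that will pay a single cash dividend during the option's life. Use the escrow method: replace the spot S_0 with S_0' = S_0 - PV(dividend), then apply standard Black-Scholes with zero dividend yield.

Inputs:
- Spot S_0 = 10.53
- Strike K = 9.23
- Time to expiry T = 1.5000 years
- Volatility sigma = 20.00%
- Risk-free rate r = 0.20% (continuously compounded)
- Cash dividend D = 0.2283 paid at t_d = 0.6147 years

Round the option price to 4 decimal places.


PV(D) = D * exp(-r * t_d) = 0.2283 * 0.99877136 = 0.22801950
S_0' = S_0 - PV(D) = 10.5300 - 0.22801950 = 10.30198050
d1 = (ln(S_0'/K) + (r + sigma^2/2)*T) / (sigma*sqrt(T)) = 0.58329336
d2 = d1 - sigma*sqrt(T) = 0.33834438
exp(-rT) = 0.99700450
N(-d1) = 0.27984792; N(-d2) = 0.36755184
P = K * exp(-rT) * N(-d2) - S_0' * N(-d1) = 9.2300 * 0.99700450 * 0.36755184 - 10.30198050 * 0.27984792 = 0.4994

Answer: Price = 0.4994


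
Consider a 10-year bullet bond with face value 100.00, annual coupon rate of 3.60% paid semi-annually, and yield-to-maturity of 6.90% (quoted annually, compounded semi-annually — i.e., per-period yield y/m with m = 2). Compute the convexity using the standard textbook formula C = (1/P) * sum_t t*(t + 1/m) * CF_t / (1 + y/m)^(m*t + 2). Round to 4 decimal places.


Coupon per period c = face * coupon_rate / m = 1.800000
Periods per year m = 2; per-period yield y/m = 0.034500
Number of cashflows N = 20
Cashflows (t years, CF_t, discount factor 1/(1+y/m)^(m*t), PV):
  t = 0.5000: CF_t = 1.800000, DF = 0.966651, PV = 1.739971
  t = 1.0000: CF_t = 1.800000, DF = 0.934413, PV = 1.681944
  t = 1.5000: CF_t = 1.800000, DF = 0.903251, PV = 1.625852
  t = 2.0000: CF_t = 1.800000, DF = 0.873128, PV = 1.571631
  t = 2.5000: CF_t = 1.800000, DF = 0.844010, PV = 1.519218
  t = 3.0000: CF_t = 1.800000, DF = 0.815863, PV = 1.468553
  t = 3.5000: CF_t = 1.800000, DF = 0.788654, PV = 1.419577
  t = 4.0000: CF_t = 1.800000, DF = 0.762353, PV = 1.372235
  t = 4.5000: CF_t = 1.800000, DF = 0.736929, PV = 1.326472
  t = 5.0000: CF_t = 1.800000, DF = 0.712353, PV = 1.282235
  t = 5.5000: CF_t = 1.800000, DF = 0.688596, PV = 1.239473
  t = 6.0000: CF_t = 1.800000, DF = 0.665632, PV = 1.198137
  t = 6.5000: CF_t = 1.800000, DF = 0.643433, PV = 1.158180
  t = 7.0000: CF_t = 1.800000, DF = 0.621975, PV = 1.119555
  t = 7.5000: CF_t = 1.800000, DF = 0.601233, PV = 1.082219
  t = 8.0000: CF_t = 1.800000, DF = 0.581182, PV = 1.046127
  t = 8.5000: CF_t = 1.800000, DF = 0.561800, PV = 1.011240
  t = 9.0000: CF_t = 1.800000, DF = 0.543064, PV = 0.977515
  t = 9.5000: CF_t = 1.800000, DF = 0.524953, PV = 0.944916
  t = 10.0000: CF_t = 101.800000, DF = 0.507446, PV = 51.658034
Price P = sum_t PV_t = 76.443084
Convexity numerator sum_t t*(t + 1/m) * CF_t / (1+y/m)^(m*t + 2):
  t = 0.5000: term = 0.812926
  t = 1.0000: term = 2.357446
  t = 1.5000: term = 4.557653
  t = 2.0000: term = 7.342763
  t = 2.5000: term = 10.646830
  t = 3.0000: term = 14.408469
  t = 3.5000: term = 18.570606
  t = 4.0000: term = 23.080226
  t = 4.5000: term = 27.888142
  t = 5.0000: term = 32.948774
  t = 5.5000: term = 38.219941
  t = 6.0000: term = 43.662659
  t = 6.5000: term = 49.240956
  t = 7.0000: term = 54.921689
  t = 7.5000: term = 60.674379
  t = 8.0000: term = 66.471045
  t = 8.5000: term = 72.286057
  t = 9.0000: term = 78.095987
  t = 9.5000: term = 83.879477
  t = 10.0000: term = 5068.345205
Convexity = (1/P) * sum = 5758.411233 / 76.443084 = 75.329394

Answer: Convexity = 75.3294


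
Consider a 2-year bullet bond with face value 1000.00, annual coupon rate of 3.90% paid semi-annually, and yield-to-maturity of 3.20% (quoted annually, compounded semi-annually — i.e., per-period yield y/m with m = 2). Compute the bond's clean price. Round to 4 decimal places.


Coupon per period c = face * coupon_rate / m = 19.500000
Periods per year m = 2; per-period yield y/m = 0.016000
Number of cashflows N = 4
Cashflows (t years, CF_t, discount factor 1/(1+y/m)^(m*t), PV):
  t = 0.5000: CF_t = 19.500000, DF = 0.984252, PV = 19.192913
  t = 1.0000: CF_t = 19.500000, DF = 0.968752, PV = 18.890663
  t = 1.5000: CF_t = 19.500000, DF = 0.953496, PV = 18.593172
  t = 2.0000: CF_t = 1019.500000, DF = 0.938480, PV = 956.780683
Price P = sum_t PV_t = 1013.457431

Answer: Price = 1013.4574


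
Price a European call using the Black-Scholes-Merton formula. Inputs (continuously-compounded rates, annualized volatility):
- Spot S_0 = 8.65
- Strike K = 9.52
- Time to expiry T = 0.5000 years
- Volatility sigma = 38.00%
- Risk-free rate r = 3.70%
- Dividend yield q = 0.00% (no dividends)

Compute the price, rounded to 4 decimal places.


Answer: Price = 0.6532

Derivation:
d1 = (ln(S/K) + (r - q + 0.5*sigma^2) * T) / (sigma * sqrt(T)) = -0.15346274
d2 = d1 - sigma * sqrt(T) = -0.42216332
exp(-rT) = 0.98167007; exp(-qT) = 1.00000000
C = S_0 * exp(-qT) * N(d1) - K * exp(-rT) * N(d2)
N(d1) = 0.43901668; N(d2) = 0.33645291
C = 8.6500 * 1.00000000 * 0.43901668 - 9.5200 * 0.98167007 * 0.33645291 = 0.6532


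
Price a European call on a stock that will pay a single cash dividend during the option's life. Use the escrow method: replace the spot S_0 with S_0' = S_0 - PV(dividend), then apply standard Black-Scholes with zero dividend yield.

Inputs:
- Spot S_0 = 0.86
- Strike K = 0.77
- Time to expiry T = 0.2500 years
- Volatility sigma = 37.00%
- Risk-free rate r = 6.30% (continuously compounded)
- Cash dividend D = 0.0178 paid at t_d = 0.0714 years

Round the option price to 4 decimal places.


Answer: Price = 0.1104

Derivation:
PV(D) = D * exp(-r * t_d) = 0.0178 * 0.99551190 = 0.01772011
S_0' = S_0 - PV(D) = 0.8600 - 0.01772011 = 0.84227989
d1 = (ln(S_0'/K) + (r + sigma^2/2)*T) / (sigma*sqrt(T)) = 0.66261812
d2 = d1 - sigma*sqrt(T) = 0.47761812
exp(-rT) = 0.98437338
N(d1) = 0.74621242; N(d2) = 0.68353899
C = S_0' * N(d1) - K * exp(-rT) * N(d2) = 0.84227989 * 0.74621242 - 0.7700 * 0.98437338 * 0.68353899 = 0.1104


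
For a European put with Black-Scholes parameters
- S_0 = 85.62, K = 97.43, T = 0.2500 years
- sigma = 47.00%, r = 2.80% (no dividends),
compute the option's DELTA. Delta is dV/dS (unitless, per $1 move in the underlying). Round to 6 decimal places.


Answer: Delta = -0.656366

Derivation:
d1 = -0.4025649818; d2 = -0.6375649818
phi(d1) = 0.3678912814; exp(-qT) = 1.0000000000; exp(-rT) = 0.9930244429
N(-d1) = 0.6563658624
Delta = -exp(-qT) * N(-d1) = -1.0000000000 * 0.6563658624 = -0.656366


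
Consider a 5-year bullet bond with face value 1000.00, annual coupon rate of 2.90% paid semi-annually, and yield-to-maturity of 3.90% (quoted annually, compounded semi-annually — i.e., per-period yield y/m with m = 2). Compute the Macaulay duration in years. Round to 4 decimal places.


Coupon per period c = face * coupon_rate / m = 14.500000
Periods per year m = 2; per-period yield y/m = 0.019500
Number of cashflows N = 10
Cashflows (t years, CF_t, discount factor 1/(1+y/m)^(m*t), PV):
  t = 0.5000: CF_t = 14.500000, DF = 0.980873, PV = 14.222658
  t = 1.0000: CF_t = 14.500000, DF = 0.962112, PV = 13.950621
  t = 1.5000: CF_t = 14.500000, DF = 0.943709, PV = 13.683787
  t = 2.0000: CF_t = 14.500000, DF = 0.925659, PV = 13.422057
  t = 2.5000: CF_t = 14.500000, DF = 0.907954, PV = 13.165333
  t = 3.0000: CF_t = 14.500000, DF = 0.890588, PV = 12.913519
  t = 3.5000: CF_t = 14.500000, DF = 0.873553, PV = 12.666522
  t = 4.0000: CF_t = 14.500000, DF = 0.856845, PV = 12.424249
  t = 4.5000: CF_t = 14.500000, DF = 0.840456, PV = 12.186611
  t = 5.0000: CF_t = 1014.500000, DF = 0.824380, PV = 836.333995
Price P = sum_t PV_t = 954.969353
Macaulay numerator sum_t t * PV_t:
  t * PV_t at t = 0.5000: 7.111329
  t * PV_t at t = 1.0000: 13.950621
  t * PV_t at t = 1.5000: 20.525681
  t * PV_t at t = 2.0000: 26.844114
  t * PV_t at t = 2.5000: 32.913333
  t * PV_t at t = 3.0000: 38.740558
  t * PV_t at t = 3.5000: 44.332828
  t * PV_t at t = 4.0000: 49.696998
  t * PV_t at t = 4.5000: 54.839747
  t * PV_t at t = 5.0000: 4181.669975
Macaulay duration D = (sum_t t * PV_t) / P = 4470.625185 / 954.969353 = 4.681433

Answer: Macaulay duration = 4.6814 years


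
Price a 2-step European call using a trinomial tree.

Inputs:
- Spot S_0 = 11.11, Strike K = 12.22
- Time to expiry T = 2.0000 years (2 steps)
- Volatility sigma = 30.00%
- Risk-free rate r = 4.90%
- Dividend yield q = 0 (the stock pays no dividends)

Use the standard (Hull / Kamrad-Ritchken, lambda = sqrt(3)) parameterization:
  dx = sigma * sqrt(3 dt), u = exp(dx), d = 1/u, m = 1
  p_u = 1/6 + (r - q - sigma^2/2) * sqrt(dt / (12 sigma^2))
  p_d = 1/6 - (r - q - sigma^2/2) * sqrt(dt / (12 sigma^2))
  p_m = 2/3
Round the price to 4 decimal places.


dt = T/N = 1.000000; dx = sigma*sqrt(3*dt) = 0.519615
u = exp(dx) = 1.681381; d = 1/u = 0.594749
p_u = 0.170516, p_m = 0.666667, p_d = 0.162818
Discount per step: exp(-r*dt) = 0.952181
Stock lattice S(k, j) with j the centered position index:
  k=0: S(0,+0) = 11.1100
  k=1: S(1,-1) = 6.6077; S(1,+0) = 11.1100; S(1,+1) = 18.6801
  k=2: S(2,-2) = 3.9299; S(2,-1) = 6.6077; S(2,+0) = 11.1100; S(2,+1) = 18.6801; S(2,+2) = 31.4084
Terminal payoffs V(N, j) = max(S_T - K, 0):
  V(2,-2) = 0.000000; V(2,-1) = 0.000000; V(2,+0) = 0.000000; V(2,+1) = 6.460138; V(2,+2) = 19.188422
Backward induction: V(k, j) = exp(-r*dt) * [p_u * V(k+1, j+1) + p_m * V(k+1, j) + p_d * V(k+1, j-1)]
  V(1,-1) = exp(-r*dt) * [p_u*0.000000 + p_m*0.000000 + p_d*0.000000] = 0.000000
  V(1,+0) = exp(-r*dt) * [p_u*6.460138 + p_m*0.000000 + p_d*0.000000] = 1.048880
  V(1,+1) = exp(-r*dt) * [p_u*19.188422 + p_m*6.460138 + p_d*0.000000] = 7.216281
  V(0,+0) = exp(-r*dt) * [p_u*7.216281 + p_m*1.048880 + p_d*0.000000] = 1.837464

Answer: Price = V(0,0) = 1.8375
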